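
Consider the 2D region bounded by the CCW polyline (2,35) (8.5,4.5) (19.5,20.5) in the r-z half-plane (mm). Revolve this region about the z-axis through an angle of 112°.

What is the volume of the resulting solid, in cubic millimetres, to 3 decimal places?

Profile (r,z), 3 vertices: (2,35) (8.5,4.5) (19.5,20.5)
edge 0: (2,35)→(8.5,4.5)  cross = 2·4.5 − 8.5·35 = -288.5000; (r_i+r_j)·cross = 10.5·-288.5000 = -3029.2500
edge 1: (8.5,4.5)→(19.5,20.5)  cross = 8.5·20.5 − 19.5·4.5 = 86.5000; (r_i+r_j)·cross = 28·86.5000 = 2422.0000
edge 2: (19.5,20.5)→(2,35)  cross = 19.5·35 − 2·20.5 = 641.5000; (r_i+r_j)·cross = 21.5·641.5000 = 13792.2500
Σcross = 439.5000 → A = |Σcross|/2 = 219.7500 mm²
Σ(r_i+r_j)·cross = 13185.0000 → first moment M = |Σ|/6 = 2197.5000
R_c = M/A = 2197.5000/219.7500 = 10.0000 mm
θ = 112° = 1.954769 rad
V = θ·R_c·A = 1.954769·10.0000·219.7500 = 4295.604 mm³

Volume = 4295.604 mm³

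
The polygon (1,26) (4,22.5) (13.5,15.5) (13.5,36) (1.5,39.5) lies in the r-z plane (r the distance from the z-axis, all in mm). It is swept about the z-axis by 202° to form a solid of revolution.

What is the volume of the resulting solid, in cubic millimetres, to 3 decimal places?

Profile (r,z), 5 vertices: (1,26) (4,22.5) (13.5,15.5) (13.5,36) (1.5,39.5)
edge 0: (1,26)→(4,22.5)  cross = 1·22.5 − 4·26 = -81.5000; (r_i+r_j)·cross = 5·-81.5000 = -407.5000
edge 1: (4,22.5)→(13.5,15.5)  cross = 4·15.5 − 13.5·22.5 = -241.7500; (r_i+r_j)·cross = 17.5·-241.7500 = -4230.6250
edge 2: (13.5,15.5)→(13.5,36)  cross = 13.5·36 − 13.5·15.5 = 276.7500; (r_i+r_j)·cross = 27·276.7500 = 7472.2500
edge 3: (13.5,36)→(1.5,39.5)  cross = 13.5·39.5 − 1.5·36 = 479.2500; (r_i+r_j)·cross = 15·479.2500 = 7188.7500
edge 4: (1.5,39.5)→(1,26)  cross = 1.5·26 − 1·39.5 = -0.5000; (r_i+r_j)·cross = 2.5·-0.5000 = -1.2500
Σcross = 432.2500 → A = |Σcross|/2 = 216.1250 mm²
Σ(r_i+r_j)·cross = 10021.6250 → first moment M = |Σ|/6 = 1670.2708
R_c = M/A = 1670.2708/216.1250 = 7.7283 mm
θ = 202° = 3.525565 rad
V = θ·R_c·A = 3.525565·7.7283·216.1250 = 5888.649 mm³

Volume = 5888.649 mm³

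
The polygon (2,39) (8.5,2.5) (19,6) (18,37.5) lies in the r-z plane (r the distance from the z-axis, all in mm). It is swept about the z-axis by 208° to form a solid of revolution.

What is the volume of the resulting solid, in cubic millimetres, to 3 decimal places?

Profile (r,z), 4 vertices: (2,39) (8.5,2.5) (19,6) (18,37.5)
edge 0: (2,39)→(8.5,2.5)  cross = 2·2.5 − 8.5·39 = -326.5000; (r_i+r_j)·cross = 10.5·-326.5000 = -3428.2500
edge 1: (8.5,2.5)→(19,6)  cross = 8.5·6 − 19·2.5 = 3.5000; (r_i+r_j)·cross = 27.5·3.5000 = 96.2500
edge 2: (19,6)→(18,37.5)  cross = 19·37.5 − 18·6 = 604.5000; (r_i+r_j)·cross = 37·604.5000 = 22366.5000
edge 3: (18,37.5)→(2,39)  cross = 18·39 − 2·37.5 = 627.0000; (r_i+r_j)·cross = 20·627.0000 = 12540.0000
Σcross = 908.5000 → A = |Σcross|/2 = 454.2500 mm²
Σ(r_i+r_j)·cross = 31574.5000 → first moment M = |Σ|/6 = 5262.4167
R_c = M/A = 5262.4167/454.2500 = 11.5848 mm
θ = 208° = 3.630285 rad
V = θ·R_c·A = 3.630285·11.5848·454.2500 = 19104.071 mm³

Volume = 19104.071 mm³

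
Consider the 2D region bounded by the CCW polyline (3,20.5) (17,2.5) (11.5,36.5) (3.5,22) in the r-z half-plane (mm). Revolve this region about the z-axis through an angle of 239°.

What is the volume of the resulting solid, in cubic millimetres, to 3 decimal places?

Profile (r,z), 4 vertices: (3,20.5) (17,2.5) (11.5,36.5) (3.5,22)
edge 0: (3,20.5)→(17,2.5)  cross = 3·2.5 − 17·20.5 = -341.0000; (r_i+r_j)·cross = 20·-341.0000 = -6820.0000
edge 1: (17,2.5)→(11.5,36.5)  cross = 17·36.5 − 11.5·2.5 = 591.7500; (r_i+r_j)·cross = 28.5·591.7500 = 16864.8750
edge 2: (11.5,36.5)→(3.5,22)  cross = 11.5·22 − 3.5·36.5 = 125.2500; (r_i+r_j)·cross = 15·125.2500 = 1878.7500
edge 3: (3.5,22)→(3,20.5)  cross = 3.5·20.5 − 3·22 = 5.7500; (r_i+r_j)·cross = 6.5·5.7500 = 37.3750
Σcross = 381.7500 → A = |Σcross|/2 = 190.8750 mm²
Σ(r_i+r_j)·cross = 11961.0000 → first moment M = |Σ|/6 = 1993.5000
R_c = M/A = 1993.5000/190.8750 = 10.4440 mm
θ = 239° = 4.171337 rad
V = θ·R_c·A = 4.171337·10.4440·190.8750 = 8315.560 mm³

Volume = 8315.560 mm³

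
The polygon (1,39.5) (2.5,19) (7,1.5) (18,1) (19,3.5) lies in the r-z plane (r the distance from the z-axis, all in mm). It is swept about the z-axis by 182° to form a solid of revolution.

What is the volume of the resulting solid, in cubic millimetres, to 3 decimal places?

Profile (r,z), 5 vertices: (1,39.5) (2.5,19) (7,1.5) (18,1) (19,3.5)
edge 0: (1,39.5)→(2.5,19)  cross = 1·19 − 2.5·39.5 = -79.7500; (r_i+r_j)·cross = 3.5·-79.7500 = -279.1250
edge 1: (2.5,19)→(7,1.5)  cross = 2.5·1.5 − 7·19 = -129.2500; (r_i+r_j)·cross = 9.5·-129.2500 = -1227.8750
edge 2: (7,1.5)→(18,1)  cross = 7·1 − 18·1.5 = -20.0000; (r_i+r_j)·cross = 25·-20.0000 = -500.0000
edge 3: (18,1)→(19,3.5)  cross = 18·3.5 − 19·1 = 44.0000; (r_i+r_j)·cross = 37·44.0000 = 1628.0000
edge 4: (19,3.5)→(1,39.5)  cross = 19·39.5 − 1·3.5 = 747.0000; (r_i+r_j)·cross = 20·747.0000 = 14940.0000
Σcross = 562.0000 → A = |Σcross|/2 = 281.0000 mm²
Σ(r_i+r_j)·cross = 14561.0000 → first moment M = |Σ|/6 = 2426.8333
R_c = M/A = 2426.8333/281.0000 = 8.6364 mm
θ = 182° = 3.176499 rad
V = θ·R_c·A = 3.176499·8.6364·281.0000 = 7708.834 mm³

Volume = 7708.834 mm³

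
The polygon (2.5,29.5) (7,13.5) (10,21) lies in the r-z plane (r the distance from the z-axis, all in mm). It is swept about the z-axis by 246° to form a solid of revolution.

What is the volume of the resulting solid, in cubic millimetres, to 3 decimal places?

Profile (r,z), 3 vertices: (2.5,29.5) (7,13.5) (10,21)
edge 0: (2.5,29.5)→(7,13.5)  cross = 2.5·13.5 − 7·29.5 = -172.7500; (r_i+r_j)·cross = 9.5·-172.7500 = -1641.1250
edge 1: (7,13.5)→(10,21)  cross = 7·21 − 10·13.5 = 12.0000; (r_i+r_j)·cross = 17·12.0000 = 204.0000
edge 2: (10,21)→(2.5,29.5)  cross = 10·29.5 − 2.5·21 = 242.5000; (r_i+r_j)·cross = 12.5·242.5000 = 3031.2500
Σcross = 81.7500 → A = |Σcross|/2 = 40.8750 mm²
Σ(r_i+r_j)·cross = 1594.1250 → first moment M = |Σ|/6 = 265.6875
R_c = M/A = 265.6875/40.8750 = 6.5000 mm
θ = 246° = 4.293510 rad
V = θ·R_c·A = 4.293510·6.5000·40.8750 = 1140.732 mm³

Volume = 1140.732 mm³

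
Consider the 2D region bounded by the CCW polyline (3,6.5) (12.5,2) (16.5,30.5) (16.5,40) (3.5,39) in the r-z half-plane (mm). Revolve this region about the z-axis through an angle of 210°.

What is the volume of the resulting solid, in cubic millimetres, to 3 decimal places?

Profile (r,z), 5 vertices: (3,6.5) (12.5,2) (16.5,30.5) (16.5,40) (3.5,39)
edge 0: (3,6.5)→(12.5,2)  cross = 3·2 − 12.5·6.5 = -75.2500; (r_i+r_j)·cross = 15.5·-75.2500 = -1166.3750
edge 1: (12.5,2)→(16.5,30.5)  cross = 12.5·30.5 − 16.5·2 = 348.2500; (r_i+r_j)·cross = 29·348.2500 = 10099.2500
edge 2: (16.5,30.5)→(16.5,40)  cross = 16.5·40 − 16.5·30.5 = 156.7500; (r_i+r_j)·cross = 33·156.7500 = 5172.7500
edge 3: (16.5,40)→(3.5,39)  cross = 16.5·39 − 3.5·40 = 503.5000; (r_i+r_j)·cross = 20·503.5000 = 10070.0000
edge 4: (3.5,39)→(3,6.5)  cross = 3.5·6.5 − 3·39 = -94.2500; (r_i+r_j)·cross = 6.5·-94.2500 = -612.6250
Σcross = 839.0000 → A = |Σcross|/2 = 419.5000 mm²
Σ(r_i+r_j)·cross = 23563.0000 → first moment M = |Σ|/6 = 3927.1667
R_c = M/A = 3927.1667/419.5000 = 9.3615 mm
θ = 210° = 3.665191 rad
V = θ·R_c·A = 3.665191·9.3615·419.5000 = 14393.818 mm³

Volume = 14393.818 mm³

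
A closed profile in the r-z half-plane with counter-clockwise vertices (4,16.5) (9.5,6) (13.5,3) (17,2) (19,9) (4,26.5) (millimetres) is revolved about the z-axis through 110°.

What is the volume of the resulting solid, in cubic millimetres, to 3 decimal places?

Volume = 3468.831 mm³

Profile (r,z), 6 vertices: (4,16.5) (9.5,6) (13.5,3) (17,2) (19,9) (4,26.5)
edge 0: (4,16.5)→(9.5,6)  cross = 4·6 − 9.5·16.5 = -132.7500; (r_i+r_j)·cross = 13.5·-132.7500 = -1792.1250
edge 1: (9.5,6)→(13.5,3)  cross = 9.5·3 − 13.5·6 = -52.5000; (r_i+r_j)·cross = 23·-52.5000 = -1207.5000
edge 2: (13.5,3)→(17,2)  cross = 13.5·2 − 17·3 = -24.0000; (r_i+r_j)·cross = 30.5·-24.0000 = -732.0000
edge 3: (17,2)→(19,9)  cross = 17·9 − 19·2 = 115.0000; (r_i+r_j)·cross = 36·115.0000 = 4140.0000
edge 4: (19,9)→(4,26.5)  cross = 19·26.5 − 4·9 = 467.5000; (r_i+r_j)·cross = 23·467.5000 = 10752.5000
edge 5: (4,26.5)→(4,16.5)  cross = 4·16.5 − 4·26.5 = -40.0000; (r_i+r_j)·cross = 8·-40.0000 = -320.0000
Σcross = 333.2500 → A = |Σcross|/2 = 166.6250 mm²
Σ(r_i+r_j)·cross = 10840.8750 → first moment M = |Σ|/6 = 1806.8125
R_c = M/A = 1806.8125/166.6250 = 10.8436 mm
θ = 110° = 1.919862 rad
V = θ·R_c·A = 1.919862·10.8436·166.6250 = 3468.831 mm³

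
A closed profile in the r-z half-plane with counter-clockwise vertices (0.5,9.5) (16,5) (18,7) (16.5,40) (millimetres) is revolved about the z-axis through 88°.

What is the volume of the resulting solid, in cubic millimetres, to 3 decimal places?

Volume = 5493.686 mm³

Profile (r,z), 4 vertices: (0.5,9.5) (16,5) (18,7) (16.5,40)
edge 0: (0.5,9.5)→(16,5)  cross = 0.5·5 − 16·9.5 = -149.5000; (r_i+r_j)·cross = 16.5·-149.5000 = -2466.7500
edge 1: (16,5)→(18,7)  cross = 16·7 − 18·5 = 22.0000; (r_i+r_j)·cross = 34·22.0000 = 748.0000
edge 2: (18,7)→(16.5,40)  cross = 18·40 − 16.5·7 = 604.5000; (r_i+r_j)·cross = 34.5·604.5000 = 20855.2500
edge 3: (16.5,40)→(0.5,9.5)  cross = 16.5·9.5 − 0.5·40 = 136.7500; (r_i+r_j)·cross = 17·136.7500 = 2324.7500
Σcross = 613.7500 → A = |Σcross|/2 = 306.8750 mm²
Σ(r_i+r_j)·cross = 21461.2500 → first moment M = |Σ|/6 = 3576.8750
R_c = M/A = 3576.8750/306.8750 = 11.6558 mm
θ = 88° = 1.535890 rad
V = θ·R_c·A = 1.535890·11.6558·306.8750 = 5493.686 mm³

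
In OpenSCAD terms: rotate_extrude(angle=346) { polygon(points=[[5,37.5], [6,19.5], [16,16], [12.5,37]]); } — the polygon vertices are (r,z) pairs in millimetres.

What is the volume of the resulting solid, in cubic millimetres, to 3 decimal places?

Profile (r,z), 4 vertices: (5,37.5) (6,19.5) (16,16) (12.5,37)
edge 0: (5,37.5)→(6,19.5)  cross = 5·19.5 − 6·37.5 = -127.5000; (r_i+r_j)·cross = 11·-127.5000 = -1402.5000
edge 1: (6,19.5)→(16,16)  cross = 6·16 − 16·19.5 = -216.0000; (r_i+r_j)·cross = 22·-216.0000 = -4752.0000
edge 2: (16,16)→(12.5,37)  cross = 16·37 − 12.5·16 = 392.0000; (r_i+r_j)·cross = 28.5·392.0000 = 11172.0000
edge 3: (12.5,37)→(5,37.5)  cross = 12.5·37.5 − 5·37 = 283.7500; (r_i+r_j)·cross = 17.5·283.7500 = 4965.6250
Σcross = 332.2500 → A = |Σcross|/2 = 166.1250 mm²
Σ(r_i+r_j)·cross = 9983.1250 → first moment M = |Σ|/6 = 1663.8542
R_c = M/A = 1663.8542/166.1250 = 10.0157 mm
θ = 346° = 6.038839 rad
V = θ·R_c·A = 6.038839·10.0157·166.1250 = 10047.748 mm³

Volume = 10047.748 mm³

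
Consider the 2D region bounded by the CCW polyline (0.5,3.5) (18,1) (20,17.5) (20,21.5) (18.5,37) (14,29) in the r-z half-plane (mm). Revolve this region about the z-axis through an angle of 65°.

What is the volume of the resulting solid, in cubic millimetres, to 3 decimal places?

Profile (r,z), 6 vertices: (0.5,3.5) (18,1) (20,17.5) (20,21.5) (18.5,37) (14,29)
edge 0: (0.5,3.5)→(18,1)  cross = 0.5·1 − 18·3.5 = -62.5000; (r_i+r_j)·cross = 18.5·-62.5000 = -1156.2500
edge 1: (18,1)→(20,17.5)  cross = 18·17.5 − 20·1 = 295.0000; (r_i+r_j)·cross = 38·295.0000 = 11210.0000
edge 2: (20,17.5)→(20,21.5)  cross = 20·21.5 − 20·17.5 = 80.0000; (r_i+r_j)·cross = 40·80.0000 = 3200.0000
edge 3: (20,21.5)→(18.5,37)  cross = 20·37 − 18.5·21.5 = 342.2500; (r_i+r_j)·cross = 38.5·342.2500 = 13176.6250
edge 4: (18.5,37)→(14,29)  cross = 18.5·29 − 14·37 = 18.5000; (r_i+r_j)·cross = 32.5·18.5000 = 601.2500
edge 5: (14,29)→(0.5,3.5)  cross = 14·3.5 − 0.5·29 = 34.5000; (r_i+r_j)·cross = 14.5·34.5000 = 500.2500
Σcross = 707.7500 → A = |Σcross|/2 = 353.8750 mm²
Σ(r_i+r_j)·cross = 27531.8750 → first moment M = |Σ|/6 = 4588.6458
R_c = M/A = 4588.6458/353.8750 = 12.9669 mm
θ = 65° = 1.134464 rad
V = θ·R_c·A = 1.134464·12.9669·353.8750 = 5205.654 mm³

Volume = 5205.654 mm³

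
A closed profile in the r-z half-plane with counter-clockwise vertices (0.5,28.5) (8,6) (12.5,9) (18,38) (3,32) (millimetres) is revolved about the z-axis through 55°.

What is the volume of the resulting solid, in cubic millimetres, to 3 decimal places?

Volume = 2802.639 mm³

Profile (r,z), 5 vertices: (0.5,28.5) (8,6) (12.5,9) (18,38) (3,32)
edge 0: (0.5,28.5)→(8,6)  cross = 0.5·6 − 8·28.5 = -225.0000; (r_i+r_j)·cross = 8.5·-225.0000 = -1912.5000
edge 1: (8,6)→(12.5,9)  cross = 8·9 − 12.5·6 = -3.0000; (r_i+r_j)·cross = 20.5·-3.0000 = -61.5000
edge 2: (12.5,9)→(18,38)  cross = 12.5·38 − 18·9 = 313.0000; (r_i+r_j)·cross = 30.5·313.0000 = 9546.5000
edge 3: (18,38)→(3,32)  cross = 18·32 − 3·38 = 462.0000; (r_i+r_j)·cross = 21·462.0000 = 9702.0000
edge 4: (3,32)→(0.5,28.5)  cross = 3·28.5 − 0.5·32 = 69.5000; (r_i+r_j)·cross = 3.5·69.5000 = 243.2500
Σcross = 616.5000 → A = |Σcross|/2 = 308.2500 mm²
Σ(r_i+r_j)·cross = 17517.7500 → first moment M = |Σ|/6 = 2919.6250
R_c = M/A = 2919.6250/308.2500 = 9.4716 mm
θ = 55° = 0.959931 rad
V = θ·R_c·A = 0.959931·9.4716·308.2500 = 2802.639 mm³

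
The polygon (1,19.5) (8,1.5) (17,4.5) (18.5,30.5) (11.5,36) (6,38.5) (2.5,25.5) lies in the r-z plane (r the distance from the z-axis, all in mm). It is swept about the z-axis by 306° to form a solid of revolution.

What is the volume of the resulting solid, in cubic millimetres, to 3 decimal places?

Profile (r,z), 7 vertices: (1,19.5) (8,1.5) (17,4.5) (18.5,30.5) (11.5,36) (6,38.5) (2.5,25.5)
edge 0: (1,19.5)→(8,1.5)  cross = 1·1.5 − 8·19.5 = -154.5000; (r_i+r_j)·cross = 9·-154.5000 = -1390.5000
edge 1: (8,1.5)→(17,4.5)  cross = 8·4.5 − 17·1.5 = 10.5000; (r_i+r_j)·cross = 25·10.5000 = 262.5000
edge 2: (17,4.5)→(18.5,30.5)  cross = 17·30.5 − 18.5·4.5 = 435.2500; (r_i+r_j)·cross = 35.5·435.2500 = 15451.3750
edge 3: (18.5,30.5)→(11.5,36)  cross = 18.5·36 − 11.5·30.5 = 315.2500; (r_i+r_j)·cross = 30·315.2500 = 9457.5000
edge 4: (11.5,36)→(6,38.5)  cross = 11.5·38.5 − 6·36 = 226.7500; (r_i+r_j)·cross = 17.5·226.7500 = 3968.1250
edge 5: (6,38.5)→(2.5,25.5)  cross = 6·25.5 − 2.5·38.5 = 56.7500; (r_i+r_j)·cross = 8.5·56.7500 = 482.3750
edge 6: (2.5,25.5)→(1,19.5)  cross = 2.5·19.5 − 1·25.5 = 23.2500; (r_i+r_j)·cross = 3.5·23.2500 = 81.3750
Σcross = 913.2500 → A = |Σcross|/2 = 456.6250 mm²
Σ(r_i+r_j)·cross = 28312.7500 → first moment M = |Σ|/6 = 4718.7917
R_c = M/A = 4718.7917/456.6250 = 10.3341 mm
θ = 306° = 5.340708 rad
V = θ·R_c·A = 5.340708·10.3341·456.6250 = 25201.686 mm³

Volume = 25201.686 mm³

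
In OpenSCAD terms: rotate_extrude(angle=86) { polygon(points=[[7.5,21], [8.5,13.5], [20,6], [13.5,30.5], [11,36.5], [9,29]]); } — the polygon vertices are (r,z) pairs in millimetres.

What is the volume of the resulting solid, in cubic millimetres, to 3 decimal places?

Volume = 3361.295 mm³

Profile (r,z), 6 vertices: (7.5,21) (8.5,13.5) (20,6) (13.5,30.5) (11,36.5) (9,29)
edge 0: (7.5,21)→(8.5,13.5)  cross = 7.5·13.5 − 8.5·21 = -77.2500; (r_i+r_j)·cross = 16·-77.2500 = -1236.0000
edge 1: (8.5,13.5)→(20,6)  cross = 8.5·6 − 20·13.5 = -219.0000; (r_i+r_j)·cross = 28.5·-219.0000 = -6241.5000
edge 2: (20,6)→(13.5,30.5)  cross = 20·30.5 − 13.5·6 = 529.0000; (r_i+r_j)·cross = 33.5·529.0000 = 17721.5000
edge 3: (13.5,30.5)→(11,36.5)  cross = 13.5·36.5 − 11·30.5 = 157.2500; (r_i+r_j)·cross = 24.5·157.2500 = 3852.6250
edge 4: (11,36.5)→(9,29)  cross = 11·29 − 9·36.5 = -9.5000; (r_i+r_j)·cross = 20·-9.5000 = -190.0000
edge 5: (9,29)→(7.5,21)  cross = 9·21 − 7.5·29 = -28.5000; (r_i+r_j)·cross = 16.5·-28.5000 = -470.2500
Σcross = 352.0000 → A = |Σcross|/2 = 176.0000 mm²
Σ(r_i+r_j)·cross = 13436.3750 → first moment M = |Σ|/6 = 2239.3958
R_c = M/A = 2239.3958/176.0000 = 12.7238 mm
θ = 86° = 1.500983 rad
V = θ·R_c·A = 1.500983·12.7238·176.0000 = 3361.295 mm³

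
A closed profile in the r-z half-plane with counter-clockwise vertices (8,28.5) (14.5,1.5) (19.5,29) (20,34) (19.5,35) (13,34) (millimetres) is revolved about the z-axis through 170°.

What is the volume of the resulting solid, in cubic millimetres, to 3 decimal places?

Profile (r,z), 6 vertices: (8,28.5) (14.5,1.5) (19.5,29) (20,34) (19.5,35) (13,34)
edge 0: (8,28.5)→(14.5,1.5)  cross = 8·1.5 − 14.5·28.5 = -401.2500; (r_i+r_j)·cross = 22.5·-401.2500 = -9028.1250
edge 1: (14.5,1.5)→(19.5,29)  cross = 14.5·29 − 19.5·1.5 = 391.2500; (r_i+r_j)·cross = 34·391.2500 = 13302.5000
edge 2: (19.5,29)→(20,34)  cross = 19.5·34 − 20·29 = 83.0000; (r_i+r_j)·cross = 39.5·83.0000 = 3278.5000
edge 3: (20,34)→(19.5,35)  cross = 20·35 − 19.5·34 = 37.0000; (r_i+r_j)·cross = 39.5·37.0000 = 1461.5000
edge 4: (19.5,35)→(13,34)  cross = 19.5·34 − 13·35 = 208.0000; (r_i+r_j)·cross = 32.5·208.0000 = 6760.0000
edge 5: (13,34)→(8,28.5)  cross = 13·28.5 − 8·34 = 98.5000; (r_i+r_j)·cross = 21·98.5000 = 2068.5000
Σcross = 416.5000 → A = |Σcross|/2 = 208.2500 mm²
Σ(r_i+r_j)·cross = 17842.8750 → first moment M = |Σ|/6 = 2973.8125
R_c = M/A = 2973.8125/208.2500 = 14.2800 mm
θ = 170° = 2.967060 rad
V = θ·R_c·A = 2.967060·14.2800·208.2500 = 8823.479 mm³

Volume = 8823.479 mm³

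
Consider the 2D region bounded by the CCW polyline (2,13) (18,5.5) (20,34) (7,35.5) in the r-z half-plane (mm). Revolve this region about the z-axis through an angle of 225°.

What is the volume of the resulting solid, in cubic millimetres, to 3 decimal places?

Volume = 18024.888 mm³

Profile (r,z), 4 vertices: (2,13) (18,5.5) (20,34) (7,35.5)
edge 0: (2,13)→(18,5.5)  cross = 2·5.5 − 18·13 = -223.0000; (r_i+r_j)·cross = 20·-223.0000 = -4460.0000
edge 1: (18,5.5)→(20,34)  cross = 18·34 − 20·5.5 = 502.0000; (r_i+r_j)·cross = 38·502.0000 = 19076.0000
edge 2: (20,34)→(7,35.5)  cross = 20·35.5 − 7·34 = 472.0000; (r_i+r_j)·cross = 27·472.0000 = 12744.0000
edge 3: (7,35.5)→(2,13)  cross = 7·13 − 2·35.5 = 20.0000; (r_i+r_j)·cross = 9·20.0000 = 180.0000
Σcross = 771.0000 → A = |Σcross|/2 = 385.5000 mm²
Σ(r_i+r_j)·cross = 27540.0000 → first moment M = |Σ|/6 = 4590.0000
R_c = M/A = 4590.0000/385.5000 = 11.9066 mm
θ = 225° = 3.926991 rad
V = θ·R_c·A = 3.926991·11.9066·385.5000 = 18024.888 mm³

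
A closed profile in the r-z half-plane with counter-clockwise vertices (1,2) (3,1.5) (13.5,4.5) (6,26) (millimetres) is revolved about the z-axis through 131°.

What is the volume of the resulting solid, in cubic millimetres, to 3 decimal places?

Volume = 2320.915 mm³

Profile (r,z), 4 vertices: (1,2) (3,1.5) (13.5,4.5) (6,26)
edge 0: (1,2)→(3,1.5)  cross = 1·1.5 − 3·2 = -4.5000; (r_i+r_j)·cross = 4·-4.5000 = -18.0000
edge 1: (3,1.5)→(13.5,4.5)  cross = 3·4.5 − 13.5·1.5 = -6.7500; (r_i+r_j)·cross = 16.5·-6.7500 = -111.3750
edge 2: (13.5,4.5)→(6,26)  cross = 13.5·26 − 6·4.5 = 324.0000; (r_i+r_j)·cross = 19.5·324.0000 = 6318.0000
edge 3: (6,26)→(1,2)  cross = 6·2 − 1·26 = -14.0000; (r_i+r_j)·cross = 7·-14.0000 = -98.0000
Σcross = 298.7500 → A = |Σcross|/2 = 149.3750 mm²
Σ(r_i+r_j)·cross = 6090.6250 → first moment M = |Σ|/6 = 1015.1042
R_c = M/A = 1015.1042/149.3750 = 6.7957 mm
θ = 131° = 2.286381 rad
V = θ·R_c·A = 2.286381·6.7957·149.3750 = 2320.915 mm³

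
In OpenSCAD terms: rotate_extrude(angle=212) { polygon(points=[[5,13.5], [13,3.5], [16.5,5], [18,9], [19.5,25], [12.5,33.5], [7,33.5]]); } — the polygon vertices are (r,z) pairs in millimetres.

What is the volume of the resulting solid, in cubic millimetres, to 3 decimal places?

Volume = 14370.410 mm³

Profile (r,z), 7 vertices: (5,13.5) (13,3.5) (16.5,5) (18,9) (19.5,25) (12.5,33.5) (7,33.5)
edge 0: (5,13.5)→(13,3.5)  cross = 5·3.5 − 13·13.5 = -158.0000; (r_i+r_j)·cross = 18·-158.0000 = -2844.0000
edge 1: (13,3.5)→(16.5,5)  cross = 13·5 − 16.5·3.5 = 7.2500; (r_i+r_j)·cross = 29.5·7.2500 = 213.8750
edge 2: (16.5,5)→(18,9)  cross = 16.5·9 − 18·5 = 58.5000; (r_i+r_j)·cross = 34.5·58.5000 = 2018.2500
edge 3: (18,9)→(19.5,25)  cross = 18·25 − 19.5·9 = 274.5000; (r_i+r_j)·cross = 37.5·274.5000 = 10293.7500
edge 4: (19.5,25)→(12.5,33.5)  cross = 19.5·33.5 − 12.5·25 = 340.7500; (r_i+r_j)·cross = 32·340.7500 = 10904.0000
edge 5: (12.5,33.5)→(7,33.5)  cross = 12.5·33.5 − 7·33.5 = 184.2500; (r_i+r_j)·cross = 19.5·184.2500 = 3592.8750
edge 6: (7,33.5)→(5,13.5)  cross = 7·13.5 − 5·33.5 = -73.0000; (r_i+r_j)·cross = 12·-73.0000 = -876.0000
Σcross = 634.2500 → A = |Σcross|/2 = 317.1250 mm²
Σ(r_i+r_j)·cross = 23302.7500 → first moment M = |Σ|/6 = 3883.7917
R_c = M/A = 3883.7917/317.1250 = 12.2469 mm
θ = 212° = 3.700098 rad
V = θ·R_c·A = 3.700098·12.2469·317.1250 = 14370.410 mm³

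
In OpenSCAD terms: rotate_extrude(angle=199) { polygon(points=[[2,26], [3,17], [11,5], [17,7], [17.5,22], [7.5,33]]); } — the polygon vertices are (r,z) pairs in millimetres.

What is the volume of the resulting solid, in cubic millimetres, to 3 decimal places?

Volume = 10050.732 mm³

Profile (r,z), 6 vertices: (2,26) (3,17) (11,5) (17,7) (17.5,22) (7.5,33)
edge 0: (2,26)→(3,17)  cross = 2·17 − 3·26 = -44.0000; (r_i+r_j)·cross = 5·-44.0000 = -220.0000
edge 1: (3,17)→(11,5)  cross = 3·5 − 11·17 = -172.0000; (r_i+r_j)·cross = 14·-172.0000 = -2408.0000
edge 2: (11,5)→(17,7)  cross = 11·7 − 17·5 = -8.0000; (r_i+r_j)·cross = 28·-8.0000 = -224.0000
edge 3: (17,7)→(17.5,22)  cross = 17·22 − 17.5·7 = 251.5000; (r_i+r_j)·cross = 34.5·251.5000 = 8676.7500
edge 4: (17.5,22)→(7.5,33)  cross = 17.5·33 − 7.5·22 = 412.5000; (r_i+r_j)·cross = 25·412.5000 = 10312.5000
edge 5: (7.5,33)→(2,26)  cross = 7.5·26 − 2·33 = 129.0000; (r_i+r_j)·cross = 9.5·129.0000 = 1225.5000
Σcross = 569.0000 → A = |Σcross|/2 = 284.5000 mm²
Σ(r_i+r_j)·cross = 17362.7500 → first moment M = |Σ|/6 = 2893.7917
R_c = M/A = 2893.7917/284.5000 = 10.1715 mm
θ = 199° = 3.473205 rad
V = θ·R_c·A = 3.473205·10.1715·284.5000 = 10050.732 mm³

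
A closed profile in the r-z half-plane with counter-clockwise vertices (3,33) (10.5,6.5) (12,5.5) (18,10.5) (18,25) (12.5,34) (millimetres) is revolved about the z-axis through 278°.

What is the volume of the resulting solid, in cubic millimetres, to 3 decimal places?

Profile (r,z), 6 vertices: (3,33) (10.5,6.5) (12,5.5) (18,10.5) (18,25) (12.5,34)
edge 0: (3,33)→(10.5,6.5)  cross = 3·6.5 − 10.5·33 = -327.0000; (r_i+r_j)·cross = 13.5·-327.0000 = -4414.5000
edge 1: (10.5,6.5)→(12,5.5)  cross = 10.5·5.5 − 12·6.5 = -20.2500; (r_i+r_j)·cross = 22.5·-20.2500 = -455.6250
edge 2: (12,5.5)→(18,10.5)  cross = 12·10.5 − 18·5.5 = 27.0000; (r_i+r_j)·cross = 30·27.0000 = 810.0000
edge 3: (18,10.5)→(18,25)  cross = 18·25 − 18·10.5 = 261.0000; (r_i+r_j)·cross = 36·261.0000 = 9396.0000
edge 4: (18,25)→(12.5,34)  cross = 18·34 − 12.5·25 = 299.5000; (r_i+r_j)·cross = 30.5·299.5000 = 9134.7500
edge 5: (12.5,34)→(3,33)  cross = 12.5·33 − 3·34 = 310.5000; (r_i+r_j)·cross = 15.5·310.5000 = 4812.7500
Σcross = 550.7500 → A = |Σcross|/2 = 275.3750 mm²
Σ(r_i+r_j)·cross = 19283.3750 → first moment M = |Σ|/6 = 3213.8958
R_c = M/A = 3213.8958/275.3750 = 11.6710 mm
θ = 278° = 4.852015 rad
V = θ·R_c·A = 4.852015·11.6710·275.3750 = 15593.872 mm³

Volume = 15593.872 mm³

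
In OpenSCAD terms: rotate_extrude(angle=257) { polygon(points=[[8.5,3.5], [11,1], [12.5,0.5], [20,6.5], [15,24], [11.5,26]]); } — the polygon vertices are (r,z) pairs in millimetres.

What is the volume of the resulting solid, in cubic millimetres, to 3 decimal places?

Profile (r,z), 6 vertices: (8.5,3.5) (11,1) (12.5,0.5) (20,6.5) (15,24) (11.5,26)
edge 0: (8.5,3.5)→(11,1)  cross = 8.5·1 − 11·3.5 = -30.0000; (r_i+r_j)·cross = 19.5·-30.0000 = -585.0000
edge 1: (11,1)→(12.5,0.5)  cross = 11·0.5 − 12.5·1 = -7.0000; (r_i+r_j)·cross = 23.5·-7.0000 = -164.5000
edge 2: (12.5,0.5)→(20,6.5)  cross = 12.5·6.5 − 20·0.5 = 71.2500; (r_i+r_j)·cross = 32.5·71.2500 = 2315.6250
edge 3: (20,6.5)→(15,24)  cross = 20·24 − 15·6.5 = 382.5000; (r_i+r_j)·cross = 35·382.5000 = 13387.5000
edge 4: (15,24)→(11.5,26)  cross = 15·26 − 11.5·24 = 114.0000; (r_i+r_j)·cross = 26.5·114.0000 = 3021.0000
edge 5: (11.5,26)→(8.5,3.5)  cross = 11.5·3.5 − 8.5·26 = -180.7500; (r_i+r_j)·cross = 20·-180.7500 = -3615.0000
Σcross = 350.0000 → A = |Σcross|/2 = 175.0000 mm²
Σ(r_i+r_j)·cross = 14359.6250 → first moment M = |Σ|/6 = 2393.2708
R_c = M/A = 2393.2708/175.0000 = 13.6758 mm
θ = 257° = 4.485496 rad
V = θ·R_c·A = 4.485496·13.6758·175.0000 = 10735.007 mm³

Volume = 10735.007 mm³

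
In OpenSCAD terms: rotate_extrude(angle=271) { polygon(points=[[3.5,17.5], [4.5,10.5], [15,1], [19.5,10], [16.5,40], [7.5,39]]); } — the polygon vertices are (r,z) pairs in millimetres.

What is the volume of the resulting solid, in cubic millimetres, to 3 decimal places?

Volume = 24838.767 mm³

Profile (r,z), 6 vertices: (3.5,17.5) (4.5,10.5) (15,1) (19.5,10) (16.5,40) (7.5,39)
edge 0: (3.5,17.5)→(4.5,10.5)  cross = 3.5·10.5 − 4.5·17.5 = -42.0000; (r_i+r_j)·cross = 8·-42.0000 = -336.0000
edge 1: (4.5,10.5)→(15,1)  cross = 4.5·1 − 15·10.5 = -153.0000; (r_i+r_j)·cross = 19.5·-153.0000 = -2983.5000
edge 2: (15,1)→(19.5,10)  cross = 15·10 − 19.5·1 = 130.5000; (r_i+r_j)·cross = 34.5·130.5000 = 4502.2500
edge 3: (19.5,10)→(16.5,40)  cross = 19.5·40 − 16.5·10 = 615.0000; (r_i+r_j)·cross = 36·615.0000 = 22140.0000
edge 4: (16.5,40)→(7.5,39)  cross = 16.5·39 − 7.5·40 = 343.5000; (r_i+r_j)·cross = 24·343.5000 = 8244.0000
edge 5: (7.5,39)→(3.5,17.5)  cross = 7.5·17.5 − 3.5·39 = -5.2500; (r_i+r_j)·cross = 11·-5.2500 = -57.7500
Σcross = 888.7500 → A = |Σcross|/2 = 444.3750 mm²
Σ(r_i+r_j)·cross = 31509.0000 → first moment M = |Σ|/6 = 5251.5000
R_c = M/A = 5251.5000/444.3750 = 11.8177 mm
θ = 271° = 4.729842 rad
V = θ·R_c·A = 4.729842·11.8177·444.3750 = 24838.767 mm³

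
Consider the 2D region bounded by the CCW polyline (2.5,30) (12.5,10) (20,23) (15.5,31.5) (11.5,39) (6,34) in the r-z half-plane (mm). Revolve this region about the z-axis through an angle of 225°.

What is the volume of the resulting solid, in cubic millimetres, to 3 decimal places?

Profile (r,z), 6 vertices: (2.5,30) (12.5,10) (20,23) (15.5,31.5) (11.5,39) (6,34)
edge 0: (2.5,30)→(12.5,10)  cross = 2.5·10 − 12.5·30 = -350.0000; (r_i+r_j)·cross = 15·-350.0000 = -5250.0000
edge 1: (12.5,10)→(20,23)  cross = 12.5·23 − 20·10 = 87.5000; (r_i+r_j)·cross = 32.5·87.5000 = 2843.7500
edge 2: (20,23)→(15.5,31.5)  cross = 20·31.5 − 15.5·23 = 273.5000; (r_i+r_j)·cross = 35.5·273.5000 = 9709.2500
edge 3: (15.5,31.5)→(11.5,39)  cross = 15.5·39 − 11.5·31.5 = 242.2500; (r_i+r_j)·cross = 27·242.2500 = 6540.7500
edge 4: (11.5,39)→(6,34)  cross = 11.5·34 − 6·39 = 157.0000; (r_i+r_j)·cross = 17.5·157.0000 = 2747.5000
edge 5: (6,34)→(2.5,30)  cross = 6·30 − 2.5·34 = 95.0000; (r_i+r_j)·cross = 8.5·95.0000 = 807.5000
Σcross = 505.2500 → A = |Σcross|/2 = 252.6250 mm²
Σ(r_i+r_j)·cross = 17398.7500 → first moment M = |Σ|/6 = 2899.7917
R_c = M/A = 2899.7917/252.6250 = 11.4786 mm
θ = 225° = 3.926991 rad
V = θ·R_c·A = 3.926991·11.4786·252.6250 = 11387.455 mm³

Volume = 11387.455 mm³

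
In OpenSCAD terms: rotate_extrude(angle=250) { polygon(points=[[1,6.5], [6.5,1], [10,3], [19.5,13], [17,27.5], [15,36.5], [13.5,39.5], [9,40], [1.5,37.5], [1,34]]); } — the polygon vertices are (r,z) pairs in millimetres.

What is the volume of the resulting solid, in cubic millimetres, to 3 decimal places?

Volume = 21820.888 mm³

Profile (r,z), 10 vertices: (1,6.5) (6.5,1) (10,3) (19.5,13) (17,27.5) (15,36.5) (13.5,39.5) (9,40) (1.5,37.5) (1,34)
edge 0: (1,6.5)→(6.5,1)  cross = 1·1 − 6.5·6.5 = -41.2500; (r_i+r_j)·cross = 7.5·-41.2500 = -309.3750
edge 1: (6.5,1)→(10,3)  cross = 6.5·3 − 10·1 = 9.5000; (r_i+r_j)·cross = 16.5·9.5000 = 156.7500
edge 2: (10,3)→(19.5,13)  cross = 10·13 − 19.5·3 = 71.5000; (r_i+r_j)·cross = 29.5·71.5000 = 2109.2500
edge 3: (19.5,13)→(17,27.5)  cross = 19.5·27.5 − 17·13 = 315.2500; (r_i+r_j)·cross = 36.5·315.2500 = 11506.6250
edge 4: (17,27.5)→(15,36.5)  cross = 17·36.5 − 15·27.5 = 208.0000; (r_i+r_j)·cross = 32·208.0000 = 6656.0000
edge 5: (15,36.5)→(13.5,39.5)  cross = 15·39.5 − 13.5·36.5 = 99.7500; (r_i+r_j)·cross = 28.5·99.7500 = 2842.8750
edge 6: (13.5,39.5)→(9,40)  cross = 13.5·40 − 9·39.5 = 184.5000; (r_i+r_j)·cross = 22.5·184.5000 = 4151.2500
edge 7: (9,40)→(1.5,37.5)  cross = 9·37.5 − 1.5·40 = 277.5000; (r_i+r_j)·cross = 10.5·277.5000 = 2913.7500
edge 8: (1.5,37.5)→(1,34)  cross = 1.5·34 − 1·37.5 = 13.5000; (r_i+r_j)·cross = 2.5·13.5000 = 33.7500
edge 9: (1,34)→(1,6.5)  cross = 1·6.5 − 1·34 = -27.5000; (r_i+r_j)·cross = 2·-27.5000 = -55.0000
Σcross = 1110.7500 → A = |Σcross|/2 = 555.3750 mm²
Σ(r_i+r_j)·cross = 30005.8750 → first moment M = |Σ|/6 = 5000.9792
R_c = M/A = 5000.9792/555.3750 = 9.0047 mm
θ = 250° = 4.363323 rad
V = θ·R_c·A = 4.363323·9.0047·555.3750 = 21820.888 mm³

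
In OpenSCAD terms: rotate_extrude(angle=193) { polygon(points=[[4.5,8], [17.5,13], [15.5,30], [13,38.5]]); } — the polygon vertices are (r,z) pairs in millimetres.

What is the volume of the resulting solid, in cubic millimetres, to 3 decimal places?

Profile (r,z), 4 vertices: (4.5,8) (17.5,13) (15.5,30) (13,38.5)
edge 0: (4.5,8)→(17.5,13)  cross = 4.5·13 − 17.5·8 = -81.5000; (r_i+r_j)·cross = 22·-81.5000 = -1793.0000
edge 1: (17.5,13)→(15.5,30)  cross = 17.5·30 − 15.5·13 = 323.5000; (r_i+r_j)·cross = 33·323.5000 = 10675.5000
edge 2: (15.5,30)→(13,38.5)  cross = 15.5·38.5 − 13·30 = 206.7500; (r_i+r_j)·cross = 28.5·206.7500 = 5892.3750
edge 3: (13,38.5)→(4.5,8)  cross = 13·8 − 4.5·38.5 = -69.2500; (r_i+r_j)·cross = 17.5·-69.2500 = -1211.8750
Σcross = 379.5000 → A = |Σcross|/2 = 189.7500 mm²
Σ(r_i+r_j)·cross = 13563.0000 → first moment M = |Σ|/6 = 2260.5000
R_c = M/A = 2260.5000/189.7500 = 11.9130 mm
θ = 193° = 3.368485 rad
V = θ·R_c·A = 3.368485·11.9130·189.7500 = 7614.461 mm³

Volume = 7614.461 mm³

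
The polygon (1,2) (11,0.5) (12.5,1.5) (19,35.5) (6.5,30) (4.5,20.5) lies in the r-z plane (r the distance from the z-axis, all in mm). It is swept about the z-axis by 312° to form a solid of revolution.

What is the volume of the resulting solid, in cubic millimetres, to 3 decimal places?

Volume = 19632.240 mm³

Profile (r,z), 6 vertices: (1,2) (11,0.5) (12.5,1.5) (19,35.5) (6.5,30) (4.5,20.5)
edge 0: (1,2)→(11,0.5)  cross = 1·0.5 − 11·2 = -21.5000; (r_i+r_j)·cross = 12·-21.5000 = -258.0000
edge 1: (11,0.5)→(12.5,1.5)  cross = 11·1.5 − 12.5·0.5 = 10.2500; (r_i+r_j)·cross = 23.5·10.2500 = 240.8750
edge 2: (12.5,1.5)→(19,35.5)  cross = 12.5·35.5 − 19·1.5 = 415.2500; (r_i+r_j)·cross = 31.5·415.2500 = 13080.3750
edge 3: (19,35.5)→(6.5,30)  cross = 19·30 − 6.5·35.5 = 339.2500; (r_i+r_j)·cross = 25.5·339.2500 = 8650.8750
edge 4: (6.5,30)→(4.5,20.5)  cross = 6.5·20.5 − 4.5·30 = -1.7500; (r_i+r_j)·cross = 11·-1.7500 = -19.2500
edge 5: (4.5,20.5)→(1,2)  cross = 4.5·2 − 1·20.5 = -11.5000; (r_i+r_j)·cross = 5.5·-11.5000 = -63.2500
Σcross = 730.0000 → A = |Σcross|/2 = 365.0000 mm²
Σ(r_i+r_j)·cross = 21631.6250 → first moment M = |Σ|/6 = 3605.2708
R_c = M/A = 3605.2708/365.0000 = 9.8775 mm
θ = 312° = 5.445427 rad
V = θ·R_c·A = 5.445427·9.8775·365.0000 = 19632.240 mm³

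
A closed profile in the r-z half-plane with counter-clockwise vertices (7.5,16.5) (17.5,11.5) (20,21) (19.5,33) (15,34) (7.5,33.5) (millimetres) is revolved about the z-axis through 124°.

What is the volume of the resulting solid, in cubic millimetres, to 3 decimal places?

Profile (r,z), 6 vertices: (7.5,16.5) (17.5,11.5) (20,21) (19.5,33) (15,34) (7.5,33.5)
edge 0: (7.5,16.5)→(17.5,11.5)  cross = 7.5·11.5 − 17.5·16.5 = -202.5000; (r_i+r_j)·cross = 25·-202.5000 = -5062.5000
edge 1: (17.5,11.5)→(20,21)  cross = 17.5·21 − 20·11.5 = 137.5000; (r_i+r_j)·cross = 37.5·137.5000 = 5156.2500
edge 2: (20,21)→(19.5,33)  cross = 20·33 − 19.5·21 = 250.5000; (r_i+r_j)·cross = 39.5·250.5000 = 9894.7500
edge 3: (19.5,33)→(15,34)  cross = 19.5·34 − 15·33 = 168.0000; (r_i+r_j)·cross = 34.5·168.0000 = 5796.0000
edge 4: (15,34)→(7.5,33.5)  cross = 15·33.5 − 7.5·34 = 247.5000; (r_i+r_j)·cross = 22.5·247.5000 = 5568.7500
edge 5: (7.5,33.5)→(7.5,16.5)  cross = 7.5·16.5 − 7.5·33.5 = -127.5000; (r_i+r_j)·cross = 15·-127.5000 = -1912.5000
Σcross = 473.5000 → A = |Σcross|/2 = 236.7500 mm²
Σ(r_i+r_j)·cross = 19440.7500 → first moment M = |Σ|/6 = 3240.1250
R_c = M/A = 3240.1250/236.7500 = 13.6859 mm
θ = 124° = 2.164208 rad
V = θ·R_c·A = 2.164208·13.6859·236.7500 = 7012.305 mm³

Volume = 7012.305 mm³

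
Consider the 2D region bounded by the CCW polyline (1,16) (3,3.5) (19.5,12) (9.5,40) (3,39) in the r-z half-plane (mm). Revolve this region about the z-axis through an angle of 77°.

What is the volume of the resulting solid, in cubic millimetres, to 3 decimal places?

Profile (r,z), 5 vertices: (1,16) (3,3.5) (19.5,12) (9.5,40) (3,39)
edge 0: (1,16)→(3,3.5)  cross = 1·3.5 − 3·16 = -44.5000; (r_i+r_j)·cross = 4·-44.5000 = -178.0000
edge 1: (3,3.5)→(19.5,12)  cross = 3·12 − 19.5·3.5 = -32.2500; (r_i+r_j)·cross = 22.5·-32.2500 = -725.6250
edge 2: (19.5,12)→(9.5,40)  cross = 19.5·40 − 9.5·12 = 666.0000; (r_i+r_j)·cross = 29·666.0000 = 19314.0000
edge 3: (9.5,40)→(3,39)  cross = 9.5·39 − 3·40 = 250.5000; (r_i+r_j)·cross = 12.5·250.5000 = 3131.2500
edge 4: (3,39)→(1,16)  cross = 3·16 − 1·39 = 9.0000; (r_i+r_j)·cross = 4·9.0000 = 36.0000
Σcross = 848.7500 → A = |Σcross|/2 = 424.3750 mm²
Σ(r_i+r_j)·cross = 21577.6250 → first moment M = |Σ|/6 = 3596.2708
R_c = M/A = 3596.2708/424.3750 = 8.4743 mm
θ = 77° = 1.343904 rad
V = θ·R_c·A = 1.343904·8.4743·424.3750 = 4833.041 mm³

Volume = 4833.041 mm³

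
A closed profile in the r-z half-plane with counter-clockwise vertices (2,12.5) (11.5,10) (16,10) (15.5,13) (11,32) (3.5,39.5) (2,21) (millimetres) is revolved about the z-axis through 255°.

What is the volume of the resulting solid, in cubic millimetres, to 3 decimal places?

Volume = 9415.871 mm³

Profile (r,z), 7 vertices: (2,12.5) (11.5,10) (16,10) (15.5,13) (11,32) (3.5,39.5) (2,21)
edge 0: (2,12.5)→(11.5,10)  cross = 2·10 − 11.5·12.5 = -123.7500; (r_i+r_j)·cross = 13.5·-123.7500 = -1670.6250
edge 1: (11.5,10)→(16,10)  cross = 11.5·10 − 16·10 = -45.0000; (r_i+r_j)·cross = 27.5·-45.0000 = -1237.5000
edge 2: (16,10)→(15.5,13)  cross = 16·13 − 15.5·10 = 53.0000; (r_i+r_j)·cross = 31.5·53.0000 = 1669.5000
edge 3: (15.5,13)→(11,32)  cross = 15.5·32 − 11·13 = 353.0000; (r_i+r_j)·cross = 26.5·353.0000 = 9354.5000
edge 4: (11,32)→(3.5,39.5)  cross = 11·39.5 − 3.5·32 = 322.5000; (r_i+r_j)·cross = 14.5·322.5000 = 4676.2500
edge 5: (3.5,39.5)→(2,21)  cross = 3.5·21 − 2·39.5 = -5.5000; (r_i+r_j)·cross = 5.5·-5.5000 = -30.2500
edge 6: (2,21)→(2,12.5)  cross = 2·12.5 − 2·21 = -17.0000; (r_i+r_j)·cross = 4·-17.0000 = -68.0000
Σcross = 537.2500 → A = |Σcross|/2 = 268.6250 mm²
Σ(r_i+r_j)·cross = 12693.8750 → first moment M = |Σ|/6 = 2115.6458
R_c = M/A = 2115.6458/268.6250 = 7.8758 mm
θ = 255° = 4.450590 rad
V = θ·R_c·A = 4.450590·7.8758·268.6250 = 9415.871 mm³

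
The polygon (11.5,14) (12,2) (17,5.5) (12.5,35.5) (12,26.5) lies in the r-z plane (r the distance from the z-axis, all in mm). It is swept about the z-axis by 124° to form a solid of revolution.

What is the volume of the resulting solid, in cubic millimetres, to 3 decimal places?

Volume = 2799.268 mm³

Profile (r,z), 5 vertices: (11.5,14) (12,2) (17,5.5) (12.5,35.5) (12,26.5)
edge 0: (11.5,14)→(12,2)  cross = 11.5·2 − 12·14 = -145.0000; (r_i+r_j)·cross = 23.5·-145.0000 = -3407.5000
edge 1: (12,2)→(17,5.5)  cross = 12·5.5 − 17·2 = 32.0000; (r_i+r_j)·cross = 29·32.0000 = 928.0000
edge 2: (17,5.5)→(12.5,35.5)  cross = 17·35.5 − 12.5·5.5 = 534.7500; (r_i+r_j)·cross = 29.5·534.7500 = 15775.1250
edge 3: (12.5,35.5)→(12,26.5)  cross = 12.5·26.5 − 12·35.5 = -94.7500; (r_i+r_j)·cross = 24.5·-94.7500 = -2321.3750
edge 4: (12,26.5)→(11.5,14)  cross = 12·14 − 11.5·26.5 = -136.7500; (r_i+r_j)·cross = 23.5·-136.7500 = -3213.6250
Σcross = 190.2500 → A = |Σcross|/2 = 95.1250 mm²
Σ(r_i+r_j)·cross = 7760.6250 → first moment M = |Σ|/6 = 1293.4375
R_c = M/A = 1293.4375/95.1250 = 13.5972 mm
θ = 124° = 2.164208 rad
V = θ·R_c·A = 2.164208·13.5972·95.1250 = 2799.268 mm³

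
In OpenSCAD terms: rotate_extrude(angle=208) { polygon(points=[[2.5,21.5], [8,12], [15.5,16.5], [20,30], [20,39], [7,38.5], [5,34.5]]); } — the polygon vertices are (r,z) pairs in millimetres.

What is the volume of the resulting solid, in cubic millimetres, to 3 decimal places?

Profile (r,z), 7 vertices: (2.5,21.5) (8,12) (15.5,16.5) (20,30) (20,39) (7,38.5) (5,34.5)
edge 0: (2.5,21.5)→(8,12)  cross = 2.5·12 − 8·21.5 = -142.0000; (r_i+r_j)·cross = 10.5·-142.0000 = -1491.0000
edge 1: (8,12)→(15.5,16.5)  cross = 8·16.5 − 15.5·12 = -54.0000; (r_i+r_j)·cross = 23.5·-54.0000 = -1269.0000
edge 2: (15.5,16.5)→(20,30)  cross = 15.5·30 − 20·16.5 = 135.0000; (r_i+r_j)·cross = 35.5·135.0000 = 4792.5000
edge 3: (20,30)→(20,39)  cross = 20·39 − 20·30 = 180.0000; (r_i+r_j)·cross = 40·180.0000 = 7200.0000
edge 4: (20,39)→(7,38.5)  cross = 20·38.5 − 7·39 = 497.0000; (r_i+r_j)·cross = 27·497.0000 = 13419.0000
edge 5: (7,38.5)→(5,34.5)  cross = 7·34.5 − 5·38.5 = 49.0000; (r_i+r_j)·cross = 12·49.0000 = 588.0000
edge 6: (5,34.5)→(2.5,21.5)  cross = 5·21.5 − 2.5·34.5 = 21.2500; (r_i+r_j)·cross = 7.5·21.2500 = 159.3750
Σcross = 686.2500 → A = |Σcross|/2 = 343.1250 mm²
Σ(r_i+r_j)·cross = 23398.8750 → first moment M = |Σ|/6 = 3899.8125
R_c = M/A = 3899.8125/343.1250 = 11.3656 mm
θ = 208° = 3.630285 rad
V = θ·R_c·A = 3.630285·11.3656·343.1250 = 14157.430 mm³

Volume = 14157.430 mm³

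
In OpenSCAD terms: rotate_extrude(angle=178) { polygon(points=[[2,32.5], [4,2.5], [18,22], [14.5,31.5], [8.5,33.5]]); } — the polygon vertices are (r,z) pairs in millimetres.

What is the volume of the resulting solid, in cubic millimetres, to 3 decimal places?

Profile (r,z), 5 vertices: (2,32.5) (4,2.5) (18,22) (14.5,31.5) (8.5,33.5)
edge 0: (2,32.5)→(4,2.5)  cross = 2·2.5 − 4·32.5 = -125.0000; (r_i+r_j)·cross = 6·-125.0000 = -750.0000
edge 1: (4,2.5)→(18,22)  cross = 4·22 − 18·2.5 = 43.0000; (r_i+r_j)·cross = 22·43.0000 = 946.0000
edge 2: (18,22)→(14.5,31.5)  cross = 18·31.5 − 14.5·22 = 248.0000; (r_i+r_j)·cross = 32.5·248.0000 = 8060.0000
edge 3: (14.5,31.5)→(8.5,33.5)  cross = 14.5·33.5 − 8.5·31.5 = 218.0000; (r_i+r_j)·cross = 23·218.0000 = 5014.0000
edge 4: (8.5,33.5)→(2,32.5)  cross = 8.5·32.5 − 2·33.5 = 209.2500; (r_i+r_j)·cross = 10.5·209.2500 = 2197.1250
Σcross = 593.2500 → A = |Σcross|/2 = 296.6250 mm²
Σ(r_i+r_j)·cross = 15467.1250 → first moment M = |Σ|/6 = 2577.8542
R_c = M/A = 2577.8542/296.6250 = 8.6906 mm
θ = 178° = 3.106686 rad
V = θ·R_c·A = 3.106686·8.6906·296.6250 = 8008.584 mm³

Volume = 8008.584 mm³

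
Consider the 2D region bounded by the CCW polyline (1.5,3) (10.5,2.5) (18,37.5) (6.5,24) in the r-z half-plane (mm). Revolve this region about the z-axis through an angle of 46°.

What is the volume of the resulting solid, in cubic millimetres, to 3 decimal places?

Volume = 1884.895 mm³

Profile (r,z), 4 vertices: (1.5,3) (10.5,2.5) (18,37.5) (6.5,24)
edge 0: (1.5,3)→(10.5,2.5)  cross = 1.5·2.5 − 10.5·3 = -27.7500; (r_i+r_j)·cross = 12·-27.7500 = -333.0000
edge 1: (10.5,2.5)→(18,37.5)  cross = 10.5·37.5 − 18·2.5 = 348.7500; (r_i+r_j)·cross = 28.5·348.7500 = 9939.3750
edge 2: (18,37.5)→(6.5,24)  cross = 18·24 − 6.5·37.5 = 188.2500; (r_i+r_j)·cross = 24.5·188.2500 = 4612.1250
edge 3: (6.5,24)→(1.5,3)  cross = 6.5·3 − 1.5·24 = -16.5000; (r_i+r_j)·cross = 8·-16.5000 = -132.0000
Σcross = 492.7500 → A = |Σcross|/2 = 246.3750 mm²
Σ(r_i+r_j)·cross = 14086.5000 → first moment M = |Σ|/6 = 2347.7500
R_c = M/A = 2347.7500/246.3750 = 9.5292 mm
θ = 46° = 0.802851 rad
V = θ·R_c·A = 0.802851·9.5292·246.3750 = 1884.895 mm³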